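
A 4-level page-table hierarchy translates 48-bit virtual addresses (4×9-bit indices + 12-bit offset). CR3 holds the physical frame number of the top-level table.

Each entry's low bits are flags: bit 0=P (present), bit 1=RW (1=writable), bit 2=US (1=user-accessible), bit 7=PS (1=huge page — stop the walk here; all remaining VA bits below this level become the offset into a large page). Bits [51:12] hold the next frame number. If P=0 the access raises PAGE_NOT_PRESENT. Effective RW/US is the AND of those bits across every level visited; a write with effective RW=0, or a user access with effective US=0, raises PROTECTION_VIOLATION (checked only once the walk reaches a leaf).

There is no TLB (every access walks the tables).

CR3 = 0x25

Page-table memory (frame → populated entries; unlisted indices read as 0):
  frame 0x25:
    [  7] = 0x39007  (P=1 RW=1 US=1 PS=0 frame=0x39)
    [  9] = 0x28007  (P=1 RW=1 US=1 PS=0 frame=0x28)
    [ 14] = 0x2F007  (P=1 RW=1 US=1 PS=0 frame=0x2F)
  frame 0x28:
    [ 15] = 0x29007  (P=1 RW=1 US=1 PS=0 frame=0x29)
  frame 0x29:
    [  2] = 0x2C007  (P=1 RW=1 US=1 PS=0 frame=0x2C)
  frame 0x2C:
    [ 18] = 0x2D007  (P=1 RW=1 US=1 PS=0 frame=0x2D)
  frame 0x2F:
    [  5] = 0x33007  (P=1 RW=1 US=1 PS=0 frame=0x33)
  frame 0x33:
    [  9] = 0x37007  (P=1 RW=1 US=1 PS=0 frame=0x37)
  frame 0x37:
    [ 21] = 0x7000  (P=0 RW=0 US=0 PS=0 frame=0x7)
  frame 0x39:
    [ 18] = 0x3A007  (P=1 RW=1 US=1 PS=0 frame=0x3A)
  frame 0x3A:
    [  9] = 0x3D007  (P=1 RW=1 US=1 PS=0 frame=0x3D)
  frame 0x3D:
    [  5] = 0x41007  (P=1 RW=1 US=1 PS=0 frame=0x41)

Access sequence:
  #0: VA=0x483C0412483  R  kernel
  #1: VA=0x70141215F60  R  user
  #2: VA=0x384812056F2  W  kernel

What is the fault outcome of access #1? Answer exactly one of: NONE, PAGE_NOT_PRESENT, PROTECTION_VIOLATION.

Trace:
#0 VA=0x483C0412483 (r,kernel):
  [0] read 0x25 idx=9: raw=0x28007 flags P=1 W=1 U=1 S=0
  [1] read 0x28 idx=15: raw=0x29007 flags P=1 W=1 U=1 S=0
  [2] read 0x29 idx=2: raw=0x2C007 flags P=1 W=1 U=1 S=0
  [3] read 0x2C idx=18: raw=0x2D007 flags P=1 W=1 U=1 S=0
  ⇒ phys 0x2D483  [4 reads]
#1 VA=0x70141215F60 (r,user):
  [0] read 0x25 idx=14: raw=0x2F007 flags P=1 W=1 U=1 S=0
  [1] read 0x2F idx=5: raw=0x33007 flags P=1 W=1 U=1 S=0
  [2] read 0x33 idx=9: raw=0x37007 flags P=1 W=1 U=1 S=0
  [3] read 0x37 idx=21: raw=0x7000 flags P=0 W=0 U=0 S=0
  ⇒ fault: PAGE_NOT_PRESENT  — 4 lookups
#2 VA=0x384812056F2 (w,kernel):
  [0] read 0x25 idx=7: raw=0x39007 flags P=1 W=1 U=1 S=0
  [1] read 0x39 idx=18: raw=0x3A007 flags P=1 W=1 U=1 S=0
  [2] read 0x3A idx=9: raw=0x3D007 flags P=1 W=1 U=1 S=0
  [3] read 0x3D idx=5: raw=0x41007 flags P=1 W=1 U=1 S=0
  ⇒ phys 0x416F2  [4 reads]

Access #1 fault: PAGE_NOT_PRESENT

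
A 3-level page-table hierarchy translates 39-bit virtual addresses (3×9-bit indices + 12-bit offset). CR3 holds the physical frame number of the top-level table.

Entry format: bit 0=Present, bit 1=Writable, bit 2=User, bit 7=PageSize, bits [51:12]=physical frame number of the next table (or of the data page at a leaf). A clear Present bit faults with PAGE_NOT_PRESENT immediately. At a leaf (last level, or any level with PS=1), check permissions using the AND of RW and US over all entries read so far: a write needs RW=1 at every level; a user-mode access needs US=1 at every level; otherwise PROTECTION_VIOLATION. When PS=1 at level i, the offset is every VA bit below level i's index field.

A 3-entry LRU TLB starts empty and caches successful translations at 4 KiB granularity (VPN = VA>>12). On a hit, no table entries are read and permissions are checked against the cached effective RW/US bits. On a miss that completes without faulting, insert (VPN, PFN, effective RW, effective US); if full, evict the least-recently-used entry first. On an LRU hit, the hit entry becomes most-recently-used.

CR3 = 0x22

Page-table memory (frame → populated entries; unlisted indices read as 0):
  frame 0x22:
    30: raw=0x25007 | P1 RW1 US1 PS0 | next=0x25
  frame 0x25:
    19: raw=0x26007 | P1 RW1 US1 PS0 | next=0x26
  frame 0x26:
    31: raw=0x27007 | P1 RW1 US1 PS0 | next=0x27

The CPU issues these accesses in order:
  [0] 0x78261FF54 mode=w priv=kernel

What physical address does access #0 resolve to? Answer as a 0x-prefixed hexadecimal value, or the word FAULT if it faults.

Trace:
#0 VA=0x78261FF54 (w,kernel):
  lvl0: tbl 0x22, slot 30 ⇒ 0x25007 (P1/RW1/US1/PS0)
  lvl1: tbl 0x25, slot 19 ⇒ 0x26007 (P1/RW1/US1/PS0)
  lvl2: tbl 0x26, slot 31 ⇒ 0x27007 (P1/RW1/US1/PS0)
  ✓ 0x27F54  — 3 lookups

Access #0 PA: 0x27F54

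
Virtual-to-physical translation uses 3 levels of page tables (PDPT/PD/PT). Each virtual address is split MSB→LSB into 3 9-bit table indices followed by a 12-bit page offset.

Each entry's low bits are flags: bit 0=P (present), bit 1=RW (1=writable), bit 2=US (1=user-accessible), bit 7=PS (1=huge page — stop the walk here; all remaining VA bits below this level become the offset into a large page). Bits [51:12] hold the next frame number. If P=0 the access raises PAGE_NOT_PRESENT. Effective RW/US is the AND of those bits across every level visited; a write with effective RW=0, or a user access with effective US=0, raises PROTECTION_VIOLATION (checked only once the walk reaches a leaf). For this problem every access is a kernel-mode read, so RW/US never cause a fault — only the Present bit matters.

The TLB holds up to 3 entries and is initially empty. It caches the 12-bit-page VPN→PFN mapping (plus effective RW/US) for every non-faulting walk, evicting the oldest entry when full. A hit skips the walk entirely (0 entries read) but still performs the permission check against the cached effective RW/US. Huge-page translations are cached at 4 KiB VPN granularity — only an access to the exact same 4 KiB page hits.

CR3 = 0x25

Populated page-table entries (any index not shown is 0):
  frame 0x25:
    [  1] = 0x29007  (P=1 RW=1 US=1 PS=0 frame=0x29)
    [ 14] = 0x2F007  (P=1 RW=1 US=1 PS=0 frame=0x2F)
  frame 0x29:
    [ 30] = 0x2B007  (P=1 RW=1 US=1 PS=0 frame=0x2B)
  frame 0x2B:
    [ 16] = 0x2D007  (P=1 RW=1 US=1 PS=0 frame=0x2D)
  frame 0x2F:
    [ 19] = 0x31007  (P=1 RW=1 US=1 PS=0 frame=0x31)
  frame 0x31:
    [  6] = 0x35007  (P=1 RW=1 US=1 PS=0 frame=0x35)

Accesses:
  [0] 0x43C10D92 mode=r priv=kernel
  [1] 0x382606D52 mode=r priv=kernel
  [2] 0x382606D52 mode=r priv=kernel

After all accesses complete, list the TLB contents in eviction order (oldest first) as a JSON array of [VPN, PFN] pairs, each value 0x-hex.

Per-access translation:
#0 VA=0x43C10D92 (r,kernel):
  L0 @0x25[1] → 0x29007  P=1,RW=1,US=1,PS=0
  L1 @0x29[30] → 0x2B007  P=1,RW=1,US=1,PS=0
  L2 @0x2B[16] → 0x2D007  P=1,RW=1,US=1,PS=0
  ⇒ phys 0x2DD92  [3 reads]
#1 VA=0x382606D52 (r,kernel):
  L0 @0x25[14] → 0x2F007  P=1,RW=1,US=1,PS=0
  L1 @0x2F[19] → 0x31007  P=1,RW=1,US=1,PS=0
  L2 @0x31[6] → 0x35007  P=1,RW=1,US=1,PS=0
  ⇒ phys 0x35D52  [3 reads]
#2 VA=0x382606D52 (r,kernel):
  TLB hit vpn=0x382606 → PA=0x35D52

TLB: [["0x43C10", "0x2D"], ["0x382606", "0x35"]]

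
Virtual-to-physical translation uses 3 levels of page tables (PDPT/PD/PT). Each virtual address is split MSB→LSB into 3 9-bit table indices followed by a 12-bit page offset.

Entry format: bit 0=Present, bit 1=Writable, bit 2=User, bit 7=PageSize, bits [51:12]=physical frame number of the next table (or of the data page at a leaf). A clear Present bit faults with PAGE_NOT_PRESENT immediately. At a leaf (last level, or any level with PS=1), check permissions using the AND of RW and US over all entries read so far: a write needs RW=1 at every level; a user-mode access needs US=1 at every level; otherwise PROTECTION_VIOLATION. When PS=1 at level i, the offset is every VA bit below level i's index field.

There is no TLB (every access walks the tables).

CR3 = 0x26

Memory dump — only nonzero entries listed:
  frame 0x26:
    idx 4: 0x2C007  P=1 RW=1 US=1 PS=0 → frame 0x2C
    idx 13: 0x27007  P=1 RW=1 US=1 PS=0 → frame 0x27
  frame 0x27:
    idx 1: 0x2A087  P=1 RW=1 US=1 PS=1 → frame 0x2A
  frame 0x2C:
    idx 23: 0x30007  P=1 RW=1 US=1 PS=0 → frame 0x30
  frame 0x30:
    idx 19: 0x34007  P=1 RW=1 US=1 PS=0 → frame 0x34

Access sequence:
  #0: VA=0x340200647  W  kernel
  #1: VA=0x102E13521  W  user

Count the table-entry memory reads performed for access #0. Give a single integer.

Per-access translation:
#0 VA=0x340200647 (w,kernel):
  L0: frame=0x26 idx=13 entry=0x27007 [P=1 RW=1 US=1 PS=0]
  L1: frame=0x27 idx=1 entry=0x2A087 [P=1 RW=1 US=1 PS=1]
  ✓ 0x2A647 (huge @L1)  — 2 lookups
#1 VA=0x102E13521 (w,user):
  L0: frame=0x26 idx=4 entry=0x2C007 [P=1 RW=1 US=1 PS=0]
  L1: frame=0x2C idx=23 entry=0x30007 [P=1 RW=1 US=1 PS=0]
  L2: frame=0x30 idx=19 entry=0x34007 [P=1 RW=1 US=1 PS=0]
  ✓ 0x34521  — 3 lookups

Entries read for #0: 2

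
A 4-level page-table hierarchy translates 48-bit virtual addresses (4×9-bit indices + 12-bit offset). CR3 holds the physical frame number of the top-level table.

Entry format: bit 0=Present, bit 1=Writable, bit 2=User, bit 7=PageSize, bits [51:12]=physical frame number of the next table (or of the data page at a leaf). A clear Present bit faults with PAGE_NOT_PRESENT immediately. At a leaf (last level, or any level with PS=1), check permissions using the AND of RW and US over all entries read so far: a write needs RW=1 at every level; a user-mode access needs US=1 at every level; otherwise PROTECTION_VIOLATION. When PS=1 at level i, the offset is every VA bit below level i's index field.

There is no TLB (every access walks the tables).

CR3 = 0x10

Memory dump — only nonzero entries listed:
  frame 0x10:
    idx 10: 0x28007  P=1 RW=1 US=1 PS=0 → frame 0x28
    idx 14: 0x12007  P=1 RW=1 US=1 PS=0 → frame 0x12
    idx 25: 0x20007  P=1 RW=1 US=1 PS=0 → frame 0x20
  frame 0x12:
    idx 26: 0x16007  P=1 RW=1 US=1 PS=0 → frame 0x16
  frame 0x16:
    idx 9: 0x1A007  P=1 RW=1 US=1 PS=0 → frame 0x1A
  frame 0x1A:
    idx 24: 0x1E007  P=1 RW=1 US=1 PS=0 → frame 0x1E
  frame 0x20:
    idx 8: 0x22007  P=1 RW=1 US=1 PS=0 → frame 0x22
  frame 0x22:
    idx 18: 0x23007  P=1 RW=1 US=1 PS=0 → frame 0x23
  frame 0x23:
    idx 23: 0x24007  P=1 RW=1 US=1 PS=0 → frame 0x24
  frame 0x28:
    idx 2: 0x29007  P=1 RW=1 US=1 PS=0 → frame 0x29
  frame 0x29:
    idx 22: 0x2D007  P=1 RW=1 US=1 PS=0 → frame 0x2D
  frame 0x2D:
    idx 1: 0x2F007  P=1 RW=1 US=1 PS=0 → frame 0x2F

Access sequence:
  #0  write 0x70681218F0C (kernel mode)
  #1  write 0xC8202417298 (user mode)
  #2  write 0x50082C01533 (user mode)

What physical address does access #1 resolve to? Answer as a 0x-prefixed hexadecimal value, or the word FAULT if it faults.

Per-access translation:
#0 VA=0x70681218F0C (w,kernel):
  L0 @0x10[14] → 0x12007  P=1,RW=1,US=1,PS=0
  L1 @0x12[26] → 0x16007  P=1,RW=1,US=1,PS=0
  L2 @0x16[9] → 0x1A007  P=1,RW=1,US=1,PS=0
  L3 @0x1A[24] → 0x1E007  P=1,RW=1,US=1,PS=0
  ⇒ phys 0x1EF0C  [4 reads]
#1 VA=0xC8202417298 (w,user):
  L0 @0x10[25] → 0x20007  P=1,RW=1,US=1,PS=0
  L1 @0x20[8] → 0x22007  P=1,RW=1,US=1,PS=0
  L2 @0x22[18] → 0x23007  P=1,RW=1,US=1,PS=0
  L3 @0x23[23] → 0x24007  P=1,RW=1,US=1,PS=0
  ⇒ phys 0x24298  [4 reads]
#2 VA=0x50082C01533 (w,user):
  L0 @0x10[10] → 0x28007  P=1,RW=1,US=1,PS=0
  L1 @0x28[2] → 0x29007  P=1,RW=1,US=1,PS=0
  L2 @0x29[22] → 0x2D007  P=1,RW=1,US=1,PS=0
  L3 @0x2D[1] → 0x2F007  P=1,RW=1,US=1,PS=0
  ⇒ phys 0x2F533  [4 reads]

Access #1 PA: 0x24298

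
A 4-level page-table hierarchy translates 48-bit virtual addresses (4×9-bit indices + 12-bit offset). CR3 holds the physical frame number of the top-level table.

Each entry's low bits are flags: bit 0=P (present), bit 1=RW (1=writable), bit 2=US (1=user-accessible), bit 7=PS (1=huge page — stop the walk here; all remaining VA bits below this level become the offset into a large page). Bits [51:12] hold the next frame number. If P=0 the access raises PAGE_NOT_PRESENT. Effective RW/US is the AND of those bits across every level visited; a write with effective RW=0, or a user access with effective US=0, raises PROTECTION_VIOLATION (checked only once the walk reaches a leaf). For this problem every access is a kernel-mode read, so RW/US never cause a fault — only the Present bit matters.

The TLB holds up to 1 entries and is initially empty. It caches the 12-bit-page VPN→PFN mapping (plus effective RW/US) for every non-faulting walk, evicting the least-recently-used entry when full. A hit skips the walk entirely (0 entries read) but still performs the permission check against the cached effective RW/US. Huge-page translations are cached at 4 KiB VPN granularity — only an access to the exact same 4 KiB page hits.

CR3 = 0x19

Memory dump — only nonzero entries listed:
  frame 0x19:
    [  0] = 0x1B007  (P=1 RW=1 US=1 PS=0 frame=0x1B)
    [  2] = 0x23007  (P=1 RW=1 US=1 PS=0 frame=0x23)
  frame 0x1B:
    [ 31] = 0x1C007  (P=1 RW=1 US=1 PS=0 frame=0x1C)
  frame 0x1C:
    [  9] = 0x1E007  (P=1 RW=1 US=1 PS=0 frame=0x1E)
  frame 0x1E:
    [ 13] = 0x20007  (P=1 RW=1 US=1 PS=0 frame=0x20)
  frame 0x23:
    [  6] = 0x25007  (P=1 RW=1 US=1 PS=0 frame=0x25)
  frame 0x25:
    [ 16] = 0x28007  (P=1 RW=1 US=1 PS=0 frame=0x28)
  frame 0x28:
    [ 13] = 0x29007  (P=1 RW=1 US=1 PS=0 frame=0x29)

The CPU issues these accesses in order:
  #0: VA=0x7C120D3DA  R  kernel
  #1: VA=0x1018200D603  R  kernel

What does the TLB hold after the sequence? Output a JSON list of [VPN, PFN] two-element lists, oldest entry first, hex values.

Trace:
#0 VA=0x7C120D3DA (r,kernel):
  lvl0: tbl 0x19, slot 0 ⇒ 0x1B007 (P1/RW1/US1/PS0)
  lvl1: tbl 0x1B, slot 31 ⇒ 0x1C007 (P1/RW1/US1/PS0)
  lvl2: tbl 0x1C, slot 9 ⇒ 0x1E007 (P1/RW1/US1/PS0)
  lvl3: tbl 0x1E, slot 13 ⇒ 0x20007 (P1/RW1/US1/PS0)
  ⇒ phys 0x203DA  [4 reads]
#1 VA=0x1018200D603 (r,kernel):
  lvl0: tbl 0x19, slot 2 ⇒ 0x23007 (P1/RW1/US1/PS0)
  lvl1: tbl 0x23, slot 6 ⇒ 0x25007 (P1/RW1/US1/PS0)
  lvl2: tbl 0x25, slot 16 ⇒ 0x28007 (P1/RW1/US1/PS0)
  lvl3: tbl 0x28, slot 13 ⇒ 0x29007 (P1/RW1/US1/PS0)
  ⇒ phys 0x29603  [4 reads]

TLB: [["0x1018200D", "0x29"]]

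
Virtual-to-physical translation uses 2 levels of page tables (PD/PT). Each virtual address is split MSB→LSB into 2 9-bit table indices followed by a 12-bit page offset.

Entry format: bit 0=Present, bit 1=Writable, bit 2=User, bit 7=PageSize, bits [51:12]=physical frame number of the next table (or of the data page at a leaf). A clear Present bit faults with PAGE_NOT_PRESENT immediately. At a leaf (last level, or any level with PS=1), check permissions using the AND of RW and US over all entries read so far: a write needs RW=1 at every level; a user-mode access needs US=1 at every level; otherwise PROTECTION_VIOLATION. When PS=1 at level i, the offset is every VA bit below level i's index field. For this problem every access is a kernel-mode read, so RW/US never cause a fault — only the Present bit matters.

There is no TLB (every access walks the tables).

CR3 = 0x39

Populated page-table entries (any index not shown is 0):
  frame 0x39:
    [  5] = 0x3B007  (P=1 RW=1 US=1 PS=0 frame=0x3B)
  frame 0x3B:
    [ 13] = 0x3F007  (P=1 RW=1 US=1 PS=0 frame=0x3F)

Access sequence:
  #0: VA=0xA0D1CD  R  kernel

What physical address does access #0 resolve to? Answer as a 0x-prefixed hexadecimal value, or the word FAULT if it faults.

Trace:
#0 VA=0xA0D1CD (r,kernel):
  L0 @0x39[5] → 0x3B007  P=1,RW=1,US=1,PS=0
  L1 @0x3B[13] → 0x3F007  P=1,RW=1,US=1,PS=0
  → PA=0x3F1CD  (2 entries read)

Access #0 PA: 0x3F1CD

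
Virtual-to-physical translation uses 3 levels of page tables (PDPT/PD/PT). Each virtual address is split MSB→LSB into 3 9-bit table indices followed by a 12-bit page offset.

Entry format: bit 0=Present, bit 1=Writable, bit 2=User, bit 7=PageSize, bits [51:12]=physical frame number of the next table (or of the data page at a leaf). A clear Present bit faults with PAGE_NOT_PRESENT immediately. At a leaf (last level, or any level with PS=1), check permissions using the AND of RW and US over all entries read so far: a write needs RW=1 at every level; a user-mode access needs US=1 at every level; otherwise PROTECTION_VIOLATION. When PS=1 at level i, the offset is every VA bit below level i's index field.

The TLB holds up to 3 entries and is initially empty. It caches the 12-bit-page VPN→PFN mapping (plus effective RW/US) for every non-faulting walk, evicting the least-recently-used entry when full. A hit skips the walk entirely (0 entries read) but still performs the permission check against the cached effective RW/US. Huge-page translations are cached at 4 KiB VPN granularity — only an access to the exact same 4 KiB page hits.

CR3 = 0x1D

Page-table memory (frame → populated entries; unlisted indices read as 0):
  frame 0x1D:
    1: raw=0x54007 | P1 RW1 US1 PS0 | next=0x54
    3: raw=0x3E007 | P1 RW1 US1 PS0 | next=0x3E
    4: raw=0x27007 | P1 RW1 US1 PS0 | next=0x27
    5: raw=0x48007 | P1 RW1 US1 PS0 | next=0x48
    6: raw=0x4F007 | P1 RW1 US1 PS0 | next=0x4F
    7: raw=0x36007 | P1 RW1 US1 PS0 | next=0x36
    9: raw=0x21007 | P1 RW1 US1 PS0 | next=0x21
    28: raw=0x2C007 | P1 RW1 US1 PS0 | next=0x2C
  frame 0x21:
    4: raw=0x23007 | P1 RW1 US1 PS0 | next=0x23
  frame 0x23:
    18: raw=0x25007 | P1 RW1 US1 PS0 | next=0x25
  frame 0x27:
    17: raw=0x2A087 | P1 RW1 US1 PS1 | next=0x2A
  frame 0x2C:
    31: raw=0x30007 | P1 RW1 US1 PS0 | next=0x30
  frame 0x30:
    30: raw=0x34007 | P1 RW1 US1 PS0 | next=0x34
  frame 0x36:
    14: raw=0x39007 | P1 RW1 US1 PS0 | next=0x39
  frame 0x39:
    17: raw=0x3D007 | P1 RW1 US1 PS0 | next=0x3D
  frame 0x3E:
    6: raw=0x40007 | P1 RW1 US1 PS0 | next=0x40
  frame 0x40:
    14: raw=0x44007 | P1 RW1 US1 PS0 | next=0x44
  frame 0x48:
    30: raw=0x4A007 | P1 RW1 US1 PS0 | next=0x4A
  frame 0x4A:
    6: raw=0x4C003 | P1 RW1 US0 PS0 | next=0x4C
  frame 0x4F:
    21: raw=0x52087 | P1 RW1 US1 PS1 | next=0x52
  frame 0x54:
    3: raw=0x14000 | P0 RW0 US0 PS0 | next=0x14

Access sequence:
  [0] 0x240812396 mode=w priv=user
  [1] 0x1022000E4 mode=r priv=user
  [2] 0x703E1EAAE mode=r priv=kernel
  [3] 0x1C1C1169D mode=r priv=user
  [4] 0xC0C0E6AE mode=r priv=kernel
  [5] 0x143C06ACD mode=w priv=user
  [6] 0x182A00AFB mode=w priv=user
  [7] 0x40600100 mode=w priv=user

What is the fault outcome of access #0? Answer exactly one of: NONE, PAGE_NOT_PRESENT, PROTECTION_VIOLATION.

Per-access translation:
#0 VA=0x240812396 (w,user):
  [0] read 0x1D idx=9: raw=0x21007 flags P=1 W=1 U=1 S=0
  [1] read 0x21 idx=4: raw=0x23007 flags P=1 W=1 U=1 S=0
  [2] read 0x23 idx=18: raw=0x25007 flags P=1 W=1 U=1 S=0
  ⇒ phys 0x25396  [3 reads]
#1 VA=0x1022000E4 (r,user):
  [0] read 0x1D idx=4: raw=0x27007 flags P=1 W=1 U=1 S=0
  [1] read 0x27 idx=17: raw=0x2A087 flags P=1 W=1 U=1 S=1
  ⇒ phys 0x2A0E4 (huge @L1)  [2 reads]
#2 VA=0x703E1EAAE (r,kernel):
  [0] read 0x1D idx=28: raw=0x2C007 flags P=1 W=1 U=1 S=0
  [1] read 0x2C idx=31: raw=0x30007 flags P=1 W=1 U=1 S=0
  [2] read 0x30 idx=30: raw=0x34007 flags P=1 W=1 U=1 S=0
  ⇒ phys 0x34AAE  [3 reads]
#3 VA=0x1C1C1169D (r,user):
  [0] read 0x1D idx=7: raw=0x36007 flags P=1 W=1 U=1 S=0
  [1] read 0x36 idx=14: raw=0x39007 flags P=1 W=1 U=1 S=0
  [2] read 0x39 idx=17: raw=0x3D007 flags P=1 W=1 U=1 S=0
  ⇒ phys 0x3D69D  [3 reads]
#4 VA=0xC0C0E6AE (r,kernel):
  [0] read 0x1D idx=3: raw=0x3E007 flags P=1 W=1 U=1 S=0
  [1] read 0x3E idx=6: raw=0x40007 flags P=1 W=1 U=1 S=0
  [2] read 0x40 idx=14: raw=0x44007 flags P=1 W=1 U=1 S=0
  ⇒ phys 0x446AE  [3 reads]
#5 VA=0x143C06ACD (w,user):
  [0] read 0x1D idx=5: raw=0x48007 flags P=1 W=1 U=1 S=0
  [1] read 0x48 idx=30: raw=0x4A007 flags P=1 W=1 U=1 S=0
  [2] read 0x4A idx=6: raw=0x4C003 flags P=1 W=1 U=0 S=0
  ⇒ fault: PROTECTION_VIOLATION  — 3 lookups
#6 VA=0x182A00AFB (w,user):
  [0] read 0x1D idx=6: raw=0x4F007 flags P=1 W=1 U=1 S=0
  [1] read 0x4F idx=21: raw=0x52087 flags P=1 W=1 U=1 S=1
  ⇒ phys 0x52AFB (huge @L1)  [2 reads]
#7 VA=0x40600100 (w,user):
  [0] read 0x1D idx=1: raw=0x54007 flags P=1 W=1 U=1 S=0
  [1] read 0x54 idx=3: raw=0x14000 flags P=0 W=0 U=0 S=0
  ⇒ fault: PAGE_NOT_PRESENT  — 2 lookups

Access #0 fault: NONE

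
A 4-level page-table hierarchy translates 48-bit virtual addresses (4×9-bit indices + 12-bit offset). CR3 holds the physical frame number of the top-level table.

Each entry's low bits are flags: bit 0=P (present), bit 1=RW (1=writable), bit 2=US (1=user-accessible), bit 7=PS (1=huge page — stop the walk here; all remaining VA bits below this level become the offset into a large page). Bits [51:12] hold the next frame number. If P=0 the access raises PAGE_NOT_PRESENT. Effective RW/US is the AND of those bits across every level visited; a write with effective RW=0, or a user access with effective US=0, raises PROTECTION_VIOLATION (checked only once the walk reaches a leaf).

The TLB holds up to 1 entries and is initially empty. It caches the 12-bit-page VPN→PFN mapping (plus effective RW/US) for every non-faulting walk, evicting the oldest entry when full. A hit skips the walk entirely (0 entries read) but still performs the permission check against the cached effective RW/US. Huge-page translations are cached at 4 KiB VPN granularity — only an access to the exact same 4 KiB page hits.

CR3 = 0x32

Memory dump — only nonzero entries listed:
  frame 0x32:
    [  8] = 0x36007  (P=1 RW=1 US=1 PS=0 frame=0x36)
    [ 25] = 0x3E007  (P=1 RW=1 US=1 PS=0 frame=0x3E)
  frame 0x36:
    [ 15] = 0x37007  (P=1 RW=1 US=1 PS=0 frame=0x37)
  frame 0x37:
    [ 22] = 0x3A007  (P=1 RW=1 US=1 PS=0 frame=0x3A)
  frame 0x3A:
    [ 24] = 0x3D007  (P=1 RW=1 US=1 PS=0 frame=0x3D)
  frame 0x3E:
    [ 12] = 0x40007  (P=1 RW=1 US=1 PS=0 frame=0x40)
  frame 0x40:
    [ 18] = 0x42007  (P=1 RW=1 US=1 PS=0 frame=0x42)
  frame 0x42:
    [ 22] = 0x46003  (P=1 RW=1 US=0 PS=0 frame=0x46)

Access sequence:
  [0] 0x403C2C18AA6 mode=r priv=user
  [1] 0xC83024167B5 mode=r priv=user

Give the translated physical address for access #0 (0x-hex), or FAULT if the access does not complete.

Walk each access:
#0 VA=0x403C2C18AA6 (r,user):
  lvl0: tbl 0x32, slot 8 ⇒ 0x36007 (P1/RW1/US1/PS0)
  lvl1: tbl 0x36, slot 15 ⇒ 0x37007 (P1/RW1/US1/PS0)
  lvl2: tbl 0x37, slot 22 ⇒ 0x3A007 (P1/RW1/US1/PS0)
  lvl3: tbl 0x3A, slot 24 ⇒ 0x3D007 (P1/RW1/US1/PS0)
  ⇒ phys 0x3DAA6  [4 reads]
#1 VA=0xC83024167B5 (r,user):
  lvl0: tbl 0x32, slot 25 ⇒ 0x3E007 (P1/RW1/US1/PS0)
  lvl1: tbl 0x3E, slot 12 ⇒ 0x40007 (P1/RW1/US1/PS0)
  lvl2: tbl 0x40, slot 18 ⇒ 0x42007 (P1/RW1/US1/PS0)
  lvl3: tbl 0x42, slot 22 ⇒ 0x46003 (P1/RW1/US0/PS0)
  → PROTECTION_VIOLATION  (4 entries read)

Access #0 PA: 0x3DAA6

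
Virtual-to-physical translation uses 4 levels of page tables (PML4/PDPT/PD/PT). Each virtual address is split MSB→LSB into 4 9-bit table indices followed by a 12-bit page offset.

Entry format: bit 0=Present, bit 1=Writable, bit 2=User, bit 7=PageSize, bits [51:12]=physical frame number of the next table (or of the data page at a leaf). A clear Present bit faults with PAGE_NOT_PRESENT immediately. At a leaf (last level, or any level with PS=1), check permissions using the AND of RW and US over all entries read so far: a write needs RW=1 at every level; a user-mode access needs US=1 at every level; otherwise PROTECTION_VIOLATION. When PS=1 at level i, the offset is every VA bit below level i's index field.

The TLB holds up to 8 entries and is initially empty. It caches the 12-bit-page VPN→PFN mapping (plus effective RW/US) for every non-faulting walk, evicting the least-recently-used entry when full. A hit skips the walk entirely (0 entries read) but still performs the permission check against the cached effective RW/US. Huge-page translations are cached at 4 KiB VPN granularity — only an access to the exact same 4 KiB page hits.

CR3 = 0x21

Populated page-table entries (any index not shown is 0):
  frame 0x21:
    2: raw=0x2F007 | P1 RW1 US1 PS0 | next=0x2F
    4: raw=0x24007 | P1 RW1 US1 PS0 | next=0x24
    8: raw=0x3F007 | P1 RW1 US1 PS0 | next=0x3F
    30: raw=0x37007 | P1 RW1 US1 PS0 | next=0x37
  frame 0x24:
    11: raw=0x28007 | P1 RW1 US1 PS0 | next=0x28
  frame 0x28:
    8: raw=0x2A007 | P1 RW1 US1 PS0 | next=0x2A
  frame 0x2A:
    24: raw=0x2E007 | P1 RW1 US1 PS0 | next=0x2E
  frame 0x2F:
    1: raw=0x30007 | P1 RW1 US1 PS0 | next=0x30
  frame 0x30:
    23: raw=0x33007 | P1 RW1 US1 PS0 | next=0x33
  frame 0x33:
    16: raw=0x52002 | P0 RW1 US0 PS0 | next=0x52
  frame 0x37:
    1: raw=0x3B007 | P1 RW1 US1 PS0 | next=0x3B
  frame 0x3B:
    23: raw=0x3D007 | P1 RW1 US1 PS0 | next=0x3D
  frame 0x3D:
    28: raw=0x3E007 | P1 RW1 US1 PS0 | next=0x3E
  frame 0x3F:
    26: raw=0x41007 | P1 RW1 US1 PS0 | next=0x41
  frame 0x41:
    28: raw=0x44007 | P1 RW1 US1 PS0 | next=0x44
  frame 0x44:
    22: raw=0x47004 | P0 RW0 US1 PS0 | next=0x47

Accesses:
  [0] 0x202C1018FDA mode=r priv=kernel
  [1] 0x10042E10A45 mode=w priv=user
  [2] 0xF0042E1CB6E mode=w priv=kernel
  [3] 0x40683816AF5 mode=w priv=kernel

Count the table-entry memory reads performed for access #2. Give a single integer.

Walk each access:
#0 VA=0x202C1018FDA (r,kernel):
  L0: frame=0x21 idx=4 entry=0x24007 [P=1 RW=1 US=1 PS=0]
  L1: frame=0x24 idx=11 entry=0x28007 [P=1 RW=1 US=1 PS=0]
  L2: frame=0x28 idx=8 entry=0x2A007 [P=1 RW=1 US=1 PS=0]
  L3: frame=0x2A idx=24 entry=0x2E007 [P=1 RW=1 US=1 PS=0]
  → PA=0x2EFDA  (4 entries read)
#1 VA=0x10042E10A45 (w,user):
  L0: frame=0x21 idx=2 entry=0x2F007 [P=1 RW=1 US=1 PS=0]
  L1: frame=0x2F idx=1 entry=0x30007 [P=1 RW=1 US=1 PS=0]
  L2: frame=0x30 idx=23 entry=0x33007 [P=1 RW=1 US=1 PS=0]
  L3: frame=0x33 idx=16 entry=0x52002 [P=0 RW=1 US=0 PS=0]
  → PAGE_NOT_PRESENT  (4 entries read)
#2 VA=0xF0042E1CB6E (w,kernel):
  L0: frame=0x21 idx=30 entry=0x37007 [P=1 RW=1 US=1 PS=0]
  L1: frame=0x37 idx=1 entry=0x3B007 [P=1 RW=1 US=1 PS=0]
  L2: frame=0x3B idx=23 entry=0x3D007 [P=1 RW=1 US=1 PS=0]
  L3: frame=0x3D idx=28 entry=0x3E007 [P=1 RW=1 US=1 PS=0]
  → PA=0x3EB6E  (4 entries read)
#3 VA=0x40683816AF5 (w,kernel):
  L0: frame=0x21 idx=8 entry=0x3F007 [P=1 RW=1 US=1 PS=0]
  L1: frame=0x3F idx=26 entry=0x41007 [P=1 RW=1 US=1 PS=0]
  L2: frame=0x41 idx=28 entry=0x44007 [P=1 RW=1 US=1 PS=0]
  L3: frame=0x44 idx=22 entry=0x47004 [P=0 RW=0 US=1 PS=0]
  → PAGE_NOT_PRESENT  (4 entries read)

Entries read for #2: 4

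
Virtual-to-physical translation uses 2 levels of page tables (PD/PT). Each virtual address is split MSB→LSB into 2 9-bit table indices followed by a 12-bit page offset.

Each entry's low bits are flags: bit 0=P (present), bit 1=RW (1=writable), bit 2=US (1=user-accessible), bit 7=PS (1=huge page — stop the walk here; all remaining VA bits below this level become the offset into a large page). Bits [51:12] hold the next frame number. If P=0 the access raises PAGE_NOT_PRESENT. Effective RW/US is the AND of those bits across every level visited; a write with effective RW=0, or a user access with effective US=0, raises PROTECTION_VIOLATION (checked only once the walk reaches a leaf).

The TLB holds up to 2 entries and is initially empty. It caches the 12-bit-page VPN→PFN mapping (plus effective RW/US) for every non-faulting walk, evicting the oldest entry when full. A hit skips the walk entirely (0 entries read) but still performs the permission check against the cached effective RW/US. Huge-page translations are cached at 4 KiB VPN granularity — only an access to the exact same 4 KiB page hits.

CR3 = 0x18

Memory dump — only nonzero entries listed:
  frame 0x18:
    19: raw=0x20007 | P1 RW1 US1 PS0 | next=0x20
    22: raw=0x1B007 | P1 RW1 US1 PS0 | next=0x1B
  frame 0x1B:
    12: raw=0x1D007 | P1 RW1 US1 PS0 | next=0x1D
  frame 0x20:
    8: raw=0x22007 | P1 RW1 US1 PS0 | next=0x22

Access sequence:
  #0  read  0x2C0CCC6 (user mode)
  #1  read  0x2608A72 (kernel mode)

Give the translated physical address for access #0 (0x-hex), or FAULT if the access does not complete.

Walk each access:
#0 VA=0x2C0CCC6 (r,user):
  lvl0: tbl 0x18, slot 22 ⇒ 0x1B007 (P1/RW1/US1/PS0)
  lvl1: tbl 0x1B, slot 12 ⇒ 0x1D007 (P1/RW1/US1/PS0)
  → PA=0x1DCC6  (2 entries read)
#1 VA=0x2608A72 (r,kernel):
  lvl0: tbl 0x18, slot 19 ⇒ 0x20007 (P1/RW1/US1/PS0)
  lvl1: tbl 0x20, slot 8 ⇒ 0x22007 (P1/RW1/US1/PS0)
  → PA=0x22A72  (2 entries read)

Access #0 PA: 0x1DCC6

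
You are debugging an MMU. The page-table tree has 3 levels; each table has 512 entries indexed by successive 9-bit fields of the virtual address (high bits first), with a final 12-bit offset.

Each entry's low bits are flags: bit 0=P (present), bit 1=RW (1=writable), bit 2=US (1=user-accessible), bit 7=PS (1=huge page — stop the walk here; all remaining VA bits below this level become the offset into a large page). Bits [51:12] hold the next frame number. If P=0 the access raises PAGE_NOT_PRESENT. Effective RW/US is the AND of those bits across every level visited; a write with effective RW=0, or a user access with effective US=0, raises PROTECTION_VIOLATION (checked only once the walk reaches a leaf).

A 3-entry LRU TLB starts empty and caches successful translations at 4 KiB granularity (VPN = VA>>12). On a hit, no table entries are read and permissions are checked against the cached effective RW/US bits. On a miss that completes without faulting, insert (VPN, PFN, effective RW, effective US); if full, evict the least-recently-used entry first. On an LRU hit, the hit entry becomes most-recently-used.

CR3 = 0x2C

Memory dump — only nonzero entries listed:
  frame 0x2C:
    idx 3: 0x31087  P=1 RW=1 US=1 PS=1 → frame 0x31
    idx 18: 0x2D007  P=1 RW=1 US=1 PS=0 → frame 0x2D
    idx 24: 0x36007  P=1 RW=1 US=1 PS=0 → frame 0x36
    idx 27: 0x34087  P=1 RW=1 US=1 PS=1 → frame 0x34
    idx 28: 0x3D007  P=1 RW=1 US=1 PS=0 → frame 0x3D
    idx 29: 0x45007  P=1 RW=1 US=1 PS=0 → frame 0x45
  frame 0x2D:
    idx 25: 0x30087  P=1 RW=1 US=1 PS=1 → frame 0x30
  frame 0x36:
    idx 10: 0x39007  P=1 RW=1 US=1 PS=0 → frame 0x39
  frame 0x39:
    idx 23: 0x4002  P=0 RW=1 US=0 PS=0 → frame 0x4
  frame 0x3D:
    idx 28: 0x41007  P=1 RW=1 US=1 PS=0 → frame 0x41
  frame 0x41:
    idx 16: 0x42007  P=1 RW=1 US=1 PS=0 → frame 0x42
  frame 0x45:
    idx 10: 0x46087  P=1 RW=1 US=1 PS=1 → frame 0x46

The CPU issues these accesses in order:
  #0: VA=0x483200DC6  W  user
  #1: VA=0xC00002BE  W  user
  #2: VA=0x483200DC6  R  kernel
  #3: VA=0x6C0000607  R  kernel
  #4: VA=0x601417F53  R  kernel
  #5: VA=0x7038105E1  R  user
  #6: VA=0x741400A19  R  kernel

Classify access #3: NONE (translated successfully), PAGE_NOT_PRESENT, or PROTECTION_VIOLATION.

Walk each access:
#0 VA=0x483200DC6 (w,user):
  [0] read 0x2C idx=18: raw=0x2D007 flags P=1 W=1 U=1 S=0
  [1] read 0x2D idx=25: raw=0x30087 flags P=1 W=1 U=1 S=1
  ⇒ phys 0x30DC6 (huge @L1)  [2 reads]
#1 VA=0xC00002BE (w,user):
  [0] read 0x2C idx=3: raw=0x31087 flags P=1 W=1 U=1 S=1
  ⇒ phys 0x312BE (huge @L0)  [1 reads]
#2 VA=0x483200DC6 (r,kernel):
  TLB hit vpn=0x483200 → PA=0x30DC6
#3 VA=0x6C0000607 (r,kernel):
  [0] read 0x2C idx=27: raw=0x34087 flags P=1 W=1 U=1 S=1
  ⇒ phys 0x34607 (huge @L0)  [1 reads]
#4 VA=0x601417F53 (r,kernel):
  [0] read 0x2C idx=24: raw=0x36007 flags P=1 W=1 U=1 S=0
  [1] read 0x36 idx=10: raw=0x39007 flags P=1 W=1 U=1 S=0
  [2] read 0x39 idx=23: raw=0x4002 flags P=0 W=1 U=0 S=0
  ⇒ fault: PAGE_NOT_PRESENT  — 3 lookups
#5 VA=0x7038105E1 (r,user):
  [0] read 0x2C idx=28: raw=0x3D007 flags P=1 W=1 U=1 S=0
  [1] read 0x3D idx=28: raw=0x41007 flags P=1 W=1 U=1 S=0
  [2] read 0x41 idx=16: raw=0x42007 flags P=1 W=1 U=1 S=0
  ⇒ phys 0x425E1  [3 reads]
#6 VA=0x741400A19 (r,kernel):
  [0] read 0x2C idx=29: raw=0x45007 flags P=1 W=1 U=1 S=0
  [1] read 0x45 idx=10: raw=0x46087 flags P=1 W=1 U=1 S=1
  ⇒ phys 0x46A19 (huge @L1)  [2 reads]

Access #3 fault: NONE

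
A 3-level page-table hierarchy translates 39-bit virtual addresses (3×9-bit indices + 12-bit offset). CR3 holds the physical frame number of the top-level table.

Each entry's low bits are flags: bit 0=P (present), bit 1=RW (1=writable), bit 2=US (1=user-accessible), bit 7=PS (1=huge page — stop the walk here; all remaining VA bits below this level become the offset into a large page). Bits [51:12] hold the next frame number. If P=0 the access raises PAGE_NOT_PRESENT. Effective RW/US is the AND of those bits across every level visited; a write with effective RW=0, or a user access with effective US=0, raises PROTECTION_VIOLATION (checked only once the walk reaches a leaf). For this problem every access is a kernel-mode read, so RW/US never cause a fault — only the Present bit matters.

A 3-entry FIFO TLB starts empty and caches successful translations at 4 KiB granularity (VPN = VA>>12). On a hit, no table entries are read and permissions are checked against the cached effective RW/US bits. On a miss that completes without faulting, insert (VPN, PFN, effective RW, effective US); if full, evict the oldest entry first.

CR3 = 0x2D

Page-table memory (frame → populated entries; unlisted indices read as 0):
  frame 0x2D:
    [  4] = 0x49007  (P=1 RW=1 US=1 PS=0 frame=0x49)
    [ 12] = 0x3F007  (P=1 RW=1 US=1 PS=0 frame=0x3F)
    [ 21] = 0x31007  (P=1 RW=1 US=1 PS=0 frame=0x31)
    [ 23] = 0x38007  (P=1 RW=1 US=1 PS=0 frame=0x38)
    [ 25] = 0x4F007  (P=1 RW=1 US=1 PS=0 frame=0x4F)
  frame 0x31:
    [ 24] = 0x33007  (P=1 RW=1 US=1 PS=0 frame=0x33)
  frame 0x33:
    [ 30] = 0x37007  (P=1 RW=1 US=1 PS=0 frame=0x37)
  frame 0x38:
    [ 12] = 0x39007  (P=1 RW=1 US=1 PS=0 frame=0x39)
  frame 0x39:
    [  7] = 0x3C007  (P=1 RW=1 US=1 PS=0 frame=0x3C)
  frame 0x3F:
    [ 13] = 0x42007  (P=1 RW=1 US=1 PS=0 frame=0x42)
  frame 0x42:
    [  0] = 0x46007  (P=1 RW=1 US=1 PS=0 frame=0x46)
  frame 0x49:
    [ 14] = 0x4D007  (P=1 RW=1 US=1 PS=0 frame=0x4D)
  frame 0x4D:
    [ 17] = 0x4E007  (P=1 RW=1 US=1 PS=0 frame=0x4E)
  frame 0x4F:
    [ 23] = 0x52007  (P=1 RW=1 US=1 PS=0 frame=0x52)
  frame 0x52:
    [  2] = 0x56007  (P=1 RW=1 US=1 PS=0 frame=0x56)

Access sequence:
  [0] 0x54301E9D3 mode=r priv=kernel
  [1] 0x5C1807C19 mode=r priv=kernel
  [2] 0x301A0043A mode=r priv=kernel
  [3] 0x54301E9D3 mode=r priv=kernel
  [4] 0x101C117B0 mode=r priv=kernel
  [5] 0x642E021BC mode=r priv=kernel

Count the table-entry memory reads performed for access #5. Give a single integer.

Trace:
#0 VA=0x54301E9D3 (r,kernel):
  [0] read 0x2D idx=21: raw=0x31007 flags P=1 W=1 U=1 S=0
  [1] read 0x31 idx=24: raw=0x33007 flags P=1 W=1 U=1 S=0
  [2] read 0x33 idx=30: raw=0x37007 flags P=1 W=1 U=1 S=0
  ⇒ phys 0x379D3  [3 reads]
#1 VA=0x5C1807C19 (r,kernel):
  [0] read 0x2D idx=23: raw=0x38007 flags P=1 W=1 U=1 S=0
  [1] read 0x38 idx=12: raw=0x39007 flags P=1 W=1 U=1 S=0
  [2] read 0x39 idx=7: raw=0x3C007 flags P=1 W=1 U=1 S=0
  ⇒ phys 0x3CC19  [3 reads]
#2 VA=0x301A0043A (r,kernel):
  [0] read 0x2D idx=12: raw=0x3F007 flags P=1 W=1 U=1 S=0
  [1] read 0x3F idx=13: raw=0x42007 flags P=1 W=1 U=1 S=0
  [2] read 0x42 idx=0: raw=0x46007 flags P=1 W=1 U=1 S=0
  ⇒ phys 0x4643A  [3 reads]
#3 VA=0x54301E9D3 (r,kernel):
  TLB hit vpn=0x54301E → PA=0x379D3
#4 VA=0x101C117B0 (r,kernel):
  [0] read 0x2D idx=4: raw=0x49007 flags P=1 W=1 U=1 S=0
  [1] read 0x49 idx=14: raw=0x4D007 flags P=1 W=1 U=1 S=0
  [2] read 0x4D idx=17: raw=0x4E007 flags P=1 W=1 U=1 S=0
  ⇒ phys 0x4E7B0  [3 reads]
#5 VA=0x642E021BC (r,kernel):
  [0] read 0x2D idx=25: raw=0x4F007 flags P=1 W=1 U=1 S=0
  [1] read 0x4F idx=23: raw=0x52007 flags P=1 W=1 U=1 S=0
  [2] read 0x52 idx=2: raw=0x56007 flags P=1 W=1 U=1 S=0
  ⇒ phys 0x561BC  [3 reads]

Entries read for #5: 3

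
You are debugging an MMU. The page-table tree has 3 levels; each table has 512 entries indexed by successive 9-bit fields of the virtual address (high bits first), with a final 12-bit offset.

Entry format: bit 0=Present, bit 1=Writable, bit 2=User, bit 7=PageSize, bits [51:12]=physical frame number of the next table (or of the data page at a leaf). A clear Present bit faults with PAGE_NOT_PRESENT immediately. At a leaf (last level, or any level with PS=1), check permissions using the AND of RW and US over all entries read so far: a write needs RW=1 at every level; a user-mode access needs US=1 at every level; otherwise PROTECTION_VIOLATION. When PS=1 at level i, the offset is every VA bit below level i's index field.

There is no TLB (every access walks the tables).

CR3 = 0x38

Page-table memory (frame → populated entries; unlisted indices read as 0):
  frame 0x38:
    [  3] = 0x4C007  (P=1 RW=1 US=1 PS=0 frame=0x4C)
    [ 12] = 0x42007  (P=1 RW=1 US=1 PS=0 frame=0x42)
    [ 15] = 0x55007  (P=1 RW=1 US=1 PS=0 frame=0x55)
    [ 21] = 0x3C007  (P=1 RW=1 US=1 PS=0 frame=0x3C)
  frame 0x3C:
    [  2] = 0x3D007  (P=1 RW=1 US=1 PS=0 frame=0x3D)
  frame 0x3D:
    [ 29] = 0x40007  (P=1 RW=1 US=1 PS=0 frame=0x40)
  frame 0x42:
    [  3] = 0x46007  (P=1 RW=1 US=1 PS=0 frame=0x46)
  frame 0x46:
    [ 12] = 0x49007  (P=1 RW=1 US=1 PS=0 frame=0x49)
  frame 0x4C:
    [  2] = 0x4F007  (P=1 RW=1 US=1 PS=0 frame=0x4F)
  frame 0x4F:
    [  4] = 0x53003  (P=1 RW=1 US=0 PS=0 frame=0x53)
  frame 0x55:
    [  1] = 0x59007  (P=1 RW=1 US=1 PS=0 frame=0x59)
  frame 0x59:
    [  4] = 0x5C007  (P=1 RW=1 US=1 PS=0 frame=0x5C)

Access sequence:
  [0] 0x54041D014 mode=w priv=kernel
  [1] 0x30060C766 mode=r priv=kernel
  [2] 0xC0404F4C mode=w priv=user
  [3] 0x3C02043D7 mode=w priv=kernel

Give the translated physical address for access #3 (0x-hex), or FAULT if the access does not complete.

Per-access translation:
#0 VA=0x54041D014 (w,kernel):
  L0 @0x38[21] → 0x3C007  P=1,RW=1,US=1,PS=0
  L1 @0x3C[2] → 0x3D007  P=1,RW=1,US=1,PS=0
  L2 @0x3D[29] → 0x40007  P=1,RW=1,US=1,PS=0
  ⇒ phys 0x40014  [3 reads]
#1 VA=0x30060C766 (r,kernel):
  L0 @0x38[12] → 0x42007  P=1,RW=1,US=1,PS=0
  L1 @0x42[3] → 0x46007  P=1,RW=1,US=1,PS=0
  L2 @0x46[12] → 0x49007  P=1,RW=1,US=1,PS=0
  ⇒ phys 0x49766  [3 reads]
#2 VA=0xC0404F4C (w,user):
  L0 @0x38[3] → 0x4C007  P=1,RW=1,US=1,PS=0
  L1 @0x4C[2] → 0x4F007  P=1,RW=1,US=1,PS=0
  L2 @0x4F[4] → 0x53003  P=1,RW=1,US=0,PS=0
  → PROTECTION_VIOLATION  (3 entries read)
#3 VA=0x3C02043D7 (w,kernel):
  L0 @0x38[15] → 0x55007  P=1,RW=1,US=1,PS=0
  L1 @0x55[1] → 0x59007  P=1,RW=1,US=1,PS=0
  L2 @0x59[4] → 0x5C007  P=1,RW=1,US=1,PS=0
  ⇒ phys 0x5C3D7  [3 reads]

Access #3 PA: 0x5C3D7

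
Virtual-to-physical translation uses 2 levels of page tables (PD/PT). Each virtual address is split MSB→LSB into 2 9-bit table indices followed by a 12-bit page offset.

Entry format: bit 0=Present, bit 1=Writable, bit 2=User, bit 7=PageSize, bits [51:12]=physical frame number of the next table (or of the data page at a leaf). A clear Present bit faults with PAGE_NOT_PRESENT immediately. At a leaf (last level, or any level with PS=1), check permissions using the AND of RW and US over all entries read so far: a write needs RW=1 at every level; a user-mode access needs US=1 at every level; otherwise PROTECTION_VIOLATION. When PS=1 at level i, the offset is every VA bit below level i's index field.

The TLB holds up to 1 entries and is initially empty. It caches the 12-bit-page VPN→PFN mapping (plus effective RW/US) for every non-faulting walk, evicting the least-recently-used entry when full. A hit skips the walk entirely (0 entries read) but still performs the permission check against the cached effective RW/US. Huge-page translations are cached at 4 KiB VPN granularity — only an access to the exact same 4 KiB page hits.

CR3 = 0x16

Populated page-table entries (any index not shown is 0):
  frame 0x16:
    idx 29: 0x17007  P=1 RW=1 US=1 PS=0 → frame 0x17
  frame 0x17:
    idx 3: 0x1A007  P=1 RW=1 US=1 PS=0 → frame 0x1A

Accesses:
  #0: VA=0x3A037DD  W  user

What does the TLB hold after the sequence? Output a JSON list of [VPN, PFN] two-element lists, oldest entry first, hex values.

Trace:
#0 VA=0x3A037DD (w,user):
  [0] read 0x16 idx=29: raw=0x17007 flags P=1 W=1 U=1 S=0
  [1] read 0x17 idx=3: raw=0x1A007 flags P=1 W=1 U=1 S=0
  ✓ 0x1A7DD  — 2 lookups

TLB: [["0x3A03", "0x1A"]]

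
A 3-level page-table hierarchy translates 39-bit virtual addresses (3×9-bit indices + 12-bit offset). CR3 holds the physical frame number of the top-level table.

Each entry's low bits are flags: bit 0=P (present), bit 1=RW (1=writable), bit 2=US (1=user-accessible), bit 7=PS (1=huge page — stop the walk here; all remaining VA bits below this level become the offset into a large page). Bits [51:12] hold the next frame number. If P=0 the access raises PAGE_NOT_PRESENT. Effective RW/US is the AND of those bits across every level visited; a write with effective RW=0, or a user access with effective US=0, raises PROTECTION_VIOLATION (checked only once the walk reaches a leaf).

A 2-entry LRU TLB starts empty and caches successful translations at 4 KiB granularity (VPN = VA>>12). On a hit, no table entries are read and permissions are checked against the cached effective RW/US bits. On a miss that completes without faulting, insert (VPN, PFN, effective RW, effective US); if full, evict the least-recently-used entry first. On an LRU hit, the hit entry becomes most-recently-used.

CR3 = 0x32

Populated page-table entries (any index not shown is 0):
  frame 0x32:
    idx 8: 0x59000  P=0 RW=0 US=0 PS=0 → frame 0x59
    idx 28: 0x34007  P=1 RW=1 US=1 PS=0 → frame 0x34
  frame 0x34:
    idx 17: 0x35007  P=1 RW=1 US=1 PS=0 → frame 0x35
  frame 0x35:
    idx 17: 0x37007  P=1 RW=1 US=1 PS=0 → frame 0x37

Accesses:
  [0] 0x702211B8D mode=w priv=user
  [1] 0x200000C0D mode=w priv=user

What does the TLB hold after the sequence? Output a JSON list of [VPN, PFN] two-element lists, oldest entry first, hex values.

Trace:
#0 VA=0x702211B8D (w,user):
  lvl0: tbl 0x32, slot 28 ⇒ 0x34007 (P1/RW1/US1/PS0)
  lvl1: tbl 0x34, slot 17 ⇒ 0x35007 (P1/RW1/US1/PS0)
  lvl2: tbl 0x35, slot 17 ⇒ 0x37007 (P1/RW1/US1/PS0)
  ⇒ phys 0x37B8D  [3 reads]
#1 VA=0x200000C0D (w,user):
  lvl0: tbl 0x32, slot 8 ⇒ 0x59000 (P0/RW0/US0/PS0)
  ✗ PAGE_NOT_PRESENT  [1 reads]

TLB: [["0x702211", "0x37"]]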